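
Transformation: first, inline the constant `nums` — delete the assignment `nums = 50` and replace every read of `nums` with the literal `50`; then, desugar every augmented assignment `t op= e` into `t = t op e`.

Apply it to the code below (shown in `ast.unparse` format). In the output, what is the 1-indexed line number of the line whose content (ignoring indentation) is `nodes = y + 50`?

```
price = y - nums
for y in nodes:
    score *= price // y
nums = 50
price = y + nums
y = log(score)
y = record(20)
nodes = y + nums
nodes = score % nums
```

Transformed code:
price = y - 50
for y in nodes:
    score = score * (price // y)
price = y + 50
y = log(score)
y = record(20)
nodes = y + 50
nodes = score % 50

7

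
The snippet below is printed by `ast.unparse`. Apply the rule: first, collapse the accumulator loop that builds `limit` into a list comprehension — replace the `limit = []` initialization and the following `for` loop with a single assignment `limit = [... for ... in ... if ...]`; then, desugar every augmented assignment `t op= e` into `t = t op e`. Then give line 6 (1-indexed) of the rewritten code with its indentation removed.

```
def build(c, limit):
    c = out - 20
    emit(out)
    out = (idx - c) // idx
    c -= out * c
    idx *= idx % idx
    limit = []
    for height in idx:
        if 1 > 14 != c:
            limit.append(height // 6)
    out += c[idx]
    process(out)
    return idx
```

Transformed code:
def build(c, limit):
    c = out - 20
    emit(out)
    out = (idx - c) // idx
    c = c - out * c
    idx = idx * (idx % idx)
    limit = [height // 6 for height in idx if 1 > 14 != c]
    out = out + c[idx]
    process(out)
    return idx

idx = idx * (idx % idx)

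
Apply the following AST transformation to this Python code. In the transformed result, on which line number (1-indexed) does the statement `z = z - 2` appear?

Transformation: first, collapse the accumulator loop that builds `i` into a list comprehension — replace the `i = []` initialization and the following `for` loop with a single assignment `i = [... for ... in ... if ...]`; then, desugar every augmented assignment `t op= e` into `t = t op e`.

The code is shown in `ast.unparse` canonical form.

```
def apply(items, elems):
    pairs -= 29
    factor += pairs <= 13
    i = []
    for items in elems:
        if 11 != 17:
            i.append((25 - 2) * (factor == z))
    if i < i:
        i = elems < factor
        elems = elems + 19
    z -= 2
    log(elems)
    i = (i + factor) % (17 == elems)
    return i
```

8

Transformed code:
def apply(items, elems):
    pairs = pairs - 29
    factor = factor + (pairs <= 13)
    i = [(25 - 2) * (factor == z) for items in elems if 11 != 17]
    if i < i:
        i = elems < factor
        elems = elems + 19
    z = z - 2
    log(elems)
    i = (i + factor) % (17 == elems)
    return i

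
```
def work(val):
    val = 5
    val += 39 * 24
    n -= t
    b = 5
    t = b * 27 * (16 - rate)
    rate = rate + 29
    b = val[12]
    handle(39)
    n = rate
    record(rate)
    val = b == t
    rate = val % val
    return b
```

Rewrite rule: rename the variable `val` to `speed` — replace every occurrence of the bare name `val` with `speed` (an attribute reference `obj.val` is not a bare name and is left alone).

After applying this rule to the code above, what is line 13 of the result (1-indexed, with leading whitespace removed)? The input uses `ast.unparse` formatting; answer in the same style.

Transformed code:
def work(speed):
    speed = 5
    speed += 39 * 24
    n -= t
    b = 5
    t = b * 27 * (16 - rate)
    rate = rate + 29
    b = speed[12]
    handle(39)
    n = rate
    record(rate)
    speed = b == t
    rate = speed % speed
    return b

rate = speed % speed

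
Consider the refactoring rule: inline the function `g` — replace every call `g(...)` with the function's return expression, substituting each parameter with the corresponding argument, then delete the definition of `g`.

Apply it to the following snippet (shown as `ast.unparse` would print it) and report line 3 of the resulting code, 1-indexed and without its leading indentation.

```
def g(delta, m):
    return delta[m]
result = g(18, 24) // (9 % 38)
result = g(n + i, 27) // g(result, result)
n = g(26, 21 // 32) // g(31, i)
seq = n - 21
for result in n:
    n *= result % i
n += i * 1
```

Transformed code:
result = 18[24] // (9 % 38)
result = (n + i)[27] // result[result]
n = 26[21 // 32] // 31[i]
seq = n - 21
for result in n:
    n *= result % i
n += i * 1

n = 26[21 // 32] // 31[i]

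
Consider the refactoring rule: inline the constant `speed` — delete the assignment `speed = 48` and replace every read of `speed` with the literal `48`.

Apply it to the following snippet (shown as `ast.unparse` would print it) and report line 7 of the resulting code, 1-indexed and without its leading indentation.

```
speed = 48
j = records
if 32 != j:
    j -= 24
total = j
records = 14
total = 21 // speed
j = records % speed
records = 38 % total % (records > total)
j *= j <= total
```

j = records % 48

Transformed code:
j = records
if 32 != j:
    j -= 24
total = j
records = 14
total = 21 // 48
j = records % 48
records = 38 % total % (records > total)
j *= j <= total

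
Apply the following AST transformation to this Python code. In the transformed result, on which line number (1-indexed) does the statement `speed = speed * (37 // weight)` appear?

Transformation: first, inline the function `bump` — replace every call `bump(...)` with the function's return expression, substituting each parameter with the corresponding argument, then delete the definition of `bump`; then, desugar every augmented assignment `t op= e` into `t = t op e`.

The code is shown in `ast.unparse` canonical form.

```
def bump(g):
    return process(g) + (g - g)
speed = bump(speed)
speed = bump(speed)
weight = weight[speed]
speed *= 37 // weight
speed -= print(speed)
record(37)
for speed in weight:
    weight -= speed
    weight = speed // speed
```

4

Transformed code:
speed = process(speed) + (speed - speed)
speed = process(speed) + (speed - speed)
weight = weight[speed]
speed = speed * (37 // weight)
speed = speed - print(speed)
record(37)
for speed in weight:
    weight = weight - speed
    weight = speed // speed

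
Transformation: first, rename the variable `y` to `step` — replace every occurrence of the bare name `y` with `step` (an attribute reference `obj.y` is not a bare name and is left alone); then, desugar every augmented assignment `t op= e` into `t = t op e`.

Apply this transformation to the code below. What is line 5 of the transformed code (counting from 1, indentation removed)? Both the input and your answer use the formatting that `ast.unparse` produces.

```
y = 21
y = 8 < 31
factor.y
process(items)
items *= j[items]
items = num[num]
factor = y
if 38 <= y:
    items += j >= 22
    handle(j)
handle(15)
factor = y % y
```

items = items * j[items]

Transformed code:
step = 21
step = 8 < 31
factor.y
process(items)
items = items * j[items]
items = num[num]
factor = step
if 38 <= step:
    items = items + (j >= 22)
    handle(j)
handle(15)
factor = step % step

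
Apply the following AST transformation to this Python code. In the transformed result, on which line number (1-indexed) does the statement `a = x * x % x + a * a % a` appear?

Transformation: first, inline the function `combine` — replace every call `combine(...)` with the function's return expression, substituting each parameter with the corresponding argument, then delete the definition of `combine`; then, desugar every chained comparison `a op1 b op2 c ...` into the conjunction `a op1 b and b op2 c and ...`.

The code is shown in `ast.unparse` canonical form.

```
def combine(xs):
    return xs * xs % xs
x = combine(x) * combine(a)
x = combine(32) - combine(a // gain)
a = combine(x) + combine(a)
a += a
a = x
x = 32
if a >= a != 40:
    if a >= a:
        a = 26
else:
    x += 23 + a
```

Transformed code:
x = x * x % x * (a * a % a)
x = 32 * 32 % 32 - a // gain * (a // gain) % (a // gain)
a = x * x % x + a * a % a
a += a
a = x
x = 32
if a >= a and a != 40:
    if a >= a:
        a = 26
else:
    x += 23 + a

3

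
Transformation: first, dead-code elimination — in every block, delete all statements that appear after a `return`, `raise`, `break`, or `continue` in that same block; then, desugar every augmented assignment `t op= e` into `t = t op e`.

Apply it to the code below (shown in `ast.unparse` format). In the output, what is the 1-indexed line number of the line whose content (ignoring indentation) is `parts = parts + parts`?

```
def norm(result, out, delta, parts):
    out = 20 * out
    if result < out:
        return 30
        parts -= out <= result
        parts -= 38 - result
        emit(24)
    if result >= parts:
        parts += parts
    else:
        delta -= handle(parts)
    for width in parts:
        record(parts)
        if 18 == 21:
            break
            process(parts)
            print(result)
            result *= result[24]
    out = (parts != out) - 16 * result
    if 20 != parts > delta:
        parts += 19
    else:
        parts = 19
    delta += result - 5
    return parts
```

Transformed code:
def norm(result, out, delta, parts):
    out = 20 * out
    if result < out:
        return 30
    if result >= parts:
        parts = parts + parts
    else:
        delta = delta - handle(parts)
    for width in parts:
        record(parts)
        if 18 == 21:
            break
    out = (parts != out) - 16 * result
    if 20 != parts > delta:
        parts = parts + 19
    else:
        parts = 19
    delta = delta + (result - 5)
    return parts

6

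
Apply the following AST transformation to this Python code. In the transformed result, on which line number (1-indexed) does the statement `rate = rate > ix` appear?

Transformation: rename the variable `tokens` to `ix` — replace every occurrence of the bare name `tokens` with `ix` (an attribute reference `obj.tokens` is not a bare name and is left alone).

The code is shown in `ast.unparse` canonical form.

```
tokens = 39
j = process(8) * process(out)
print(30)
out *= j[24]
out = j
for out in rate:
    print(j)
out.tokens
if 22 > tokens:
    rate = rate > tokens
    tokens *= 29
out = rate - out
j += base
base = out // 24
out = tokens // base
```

Transformed code:
ix = 39
j = process(8) * process(out)
print(30)
out *= j[24]
out = j
for out in rate:
    print(j)
out.tokens
if 22 > ix:
    rate = rate > ix
    ix *= 29
out = rate - out
j += base
base = out // 24
out = ix // base

10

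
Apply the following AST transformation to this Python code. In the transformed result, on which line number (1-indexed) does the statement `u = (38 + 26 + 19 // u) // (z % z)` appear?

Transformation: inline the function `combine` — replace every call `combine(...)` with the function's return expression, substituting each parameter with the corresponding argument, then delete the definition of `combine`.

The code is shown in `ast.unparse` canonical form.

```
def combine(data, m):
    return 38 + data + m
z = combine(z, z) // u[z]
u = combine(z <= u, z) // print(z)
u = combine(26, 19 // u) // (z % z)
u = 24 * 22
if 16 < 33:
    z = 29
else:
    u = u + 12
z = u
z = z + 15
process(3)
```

3

Transformed code:
z = (38 + z + z) // u[z]
u = (38 + (z <= u) + z) // print(z)
u = (38 + 26 + 19 // u) // (z % z)
u = 24 * 22
if 16 < 33:
    z = 29
else:
    u = u + 12
z = u
z = z + 15
process(3)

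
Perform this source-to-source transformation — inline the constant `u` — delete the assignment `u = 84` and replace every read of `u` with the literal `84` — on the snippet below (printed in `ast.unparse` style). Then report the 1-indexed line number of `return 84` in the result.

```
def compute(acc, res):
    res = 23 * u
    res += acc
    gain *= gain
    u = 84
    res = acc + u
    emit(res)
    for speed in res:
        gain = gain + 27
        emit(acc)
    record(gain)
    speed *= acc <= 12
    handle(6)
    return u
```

13

Transformed code:
def compute(acc, res):
    res = 23 * 84
    res += acc
    gain *= gain
    res = acc + 84
    emit(res)
    for speed in res:
        gain = gain + 27
        emit(acc)
    record(gain)
    speed *= acc <= 12
    handle(6)
    return 84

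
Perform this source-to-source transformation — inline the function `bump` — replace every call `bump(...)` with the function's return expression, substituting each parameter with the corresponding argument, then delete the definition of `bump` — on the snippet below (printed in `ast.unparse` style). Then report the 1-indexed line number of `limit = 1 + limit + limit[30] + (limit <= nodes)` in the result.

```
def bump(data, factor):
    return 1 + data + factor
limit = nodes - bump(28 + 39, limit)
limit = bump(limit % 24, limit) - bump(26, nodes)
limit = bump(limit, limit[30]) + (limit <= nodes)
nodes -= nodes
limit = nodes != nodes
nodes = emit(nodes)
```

3

Transformed code:
limit = nodes - (1 + (28 + 39) + limit)
limit = 1 + limit % 24 + limit - (1 + 26 + nodes)
limit = 1 + limit + limit[30] + (limit <= nodes)
nodes -= nodes
limit = nodes != nodes
nodes = emit(nodes)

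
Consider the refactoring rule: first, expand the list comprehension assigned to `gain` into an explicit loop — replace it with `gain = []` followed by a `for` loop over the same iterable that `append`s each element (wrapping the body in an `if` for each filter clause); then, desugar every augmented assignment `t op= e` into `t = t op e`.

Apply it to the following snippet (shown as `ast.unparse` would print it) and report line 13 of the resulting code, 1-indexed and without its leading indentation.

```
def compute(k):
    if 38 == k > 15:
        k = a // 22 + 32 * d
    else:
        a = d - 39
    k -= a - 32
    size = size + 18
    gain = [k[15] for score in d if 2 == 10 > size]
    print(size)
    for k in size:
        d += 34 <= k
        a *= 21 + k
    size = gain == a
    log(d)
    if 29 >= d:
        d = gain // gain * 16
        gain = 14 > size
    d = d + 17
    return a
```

Transformed code:
def compute(k):
    if 38 == k > 15:
        k = a // 22 + 32 * d
    else:
        a = d - 39
    k = k - (a - 32)
    size = size + 18
    gain = []
    for score in d:
        if 2 == 10 > size:
            gain.append(k[15])
    print(size)
    for k in size:
        d = d + (34 <= k)
        a = a * (21 + k)
    size = gain == a
    log(d)
    if 29 >= d:
        d = gain // gain * 16
        gain = 14 > size
    d = d + 17
    return a

for k in size:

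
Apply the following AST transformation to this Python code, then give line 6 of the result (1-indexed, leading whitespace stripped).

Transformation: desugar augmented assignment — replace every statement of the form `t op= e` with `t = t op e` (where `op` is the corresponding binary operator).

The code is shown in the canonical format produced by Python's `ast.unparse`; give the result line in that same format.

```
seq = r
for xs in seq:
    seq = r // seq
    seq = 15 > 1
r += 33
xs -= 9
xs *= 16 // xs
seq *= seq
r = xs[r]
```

xs = xs - 9

Transformed code:
seq = r
for xs in seq:
    seq = r // seq
    seq = 15 > 1
r = r + 33
xs = xs - 9
xs = xs * (16 // xs)
seq = seq * seq
r = xs[r]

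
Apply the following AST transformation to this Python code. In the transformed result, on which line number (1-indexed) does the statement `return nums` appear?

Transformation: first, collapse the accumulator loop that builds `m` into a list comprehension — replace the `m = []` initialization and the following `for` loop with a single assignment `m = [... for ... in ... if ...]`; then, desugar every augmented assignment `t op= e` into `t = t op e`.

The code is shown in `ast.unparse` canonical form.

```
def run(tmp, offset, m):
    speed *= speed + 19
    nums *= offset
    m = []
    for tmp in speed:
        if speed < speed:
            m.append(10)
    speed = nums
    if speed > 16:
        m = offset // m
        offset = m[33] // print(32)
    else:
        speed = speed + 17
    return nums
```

11

Transformed code:
def run(tmp, offset, m):
    speed = speed * (speed + 19)
    nums = nums * offset
    m = [10 for tmp in speed if speed < speed]
    speed = nums
    if speed > 16:
        m = offset // m
        offset = m[33] // print(32)
    else:
        speed = speed + 17
    return nums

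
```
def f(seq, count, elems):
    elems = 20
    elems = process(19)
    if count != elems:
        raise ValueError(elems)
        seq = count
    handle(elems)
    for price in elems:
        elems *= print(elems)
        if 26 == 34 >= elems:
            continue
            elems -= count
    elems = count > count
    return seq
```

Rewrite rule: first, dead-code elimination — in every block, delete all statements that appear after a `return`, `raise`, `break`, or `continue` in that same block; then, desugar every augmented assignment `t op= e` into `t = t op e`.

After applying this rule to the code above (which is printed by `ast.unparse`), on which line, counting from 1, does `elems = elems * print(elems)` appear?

Transformed code:
def f(seq, count, elems):
    elems = 20
    elems = process(19)
    if count != elems:
        raise ValueError(elems)
    handle(elems)
    for price in elems:
        elems = elems * print(elems)
        if 26 == 34 >= elems:
            continue
    elems = count > count
    return seq

8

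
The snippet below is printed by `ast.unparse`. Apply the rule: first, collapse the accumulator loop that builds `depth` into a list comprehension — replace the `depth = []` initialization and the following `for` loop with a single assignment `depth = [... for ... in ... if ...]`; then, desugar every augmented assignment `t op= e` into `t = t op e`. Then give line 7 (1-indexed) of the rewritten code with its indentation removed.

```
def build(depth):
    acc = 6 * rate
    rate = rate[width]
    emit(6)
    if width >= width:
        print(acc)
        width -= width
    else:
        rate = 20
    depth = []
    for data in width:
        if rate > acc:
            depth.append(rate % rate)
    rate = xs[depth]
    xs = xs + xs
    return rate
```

Transformed code:
def build(depth):
    acc = 6 * rate
    rate = rate[width]
    emit(6)
    if width >= width:
        print(acc)
        width = width - width
    else:
        rate = 20
    depth = [rate % rate for data in width if rate > acc]
    rate = xs[depth]
    xs = xs + xs
    return rate

width = width - width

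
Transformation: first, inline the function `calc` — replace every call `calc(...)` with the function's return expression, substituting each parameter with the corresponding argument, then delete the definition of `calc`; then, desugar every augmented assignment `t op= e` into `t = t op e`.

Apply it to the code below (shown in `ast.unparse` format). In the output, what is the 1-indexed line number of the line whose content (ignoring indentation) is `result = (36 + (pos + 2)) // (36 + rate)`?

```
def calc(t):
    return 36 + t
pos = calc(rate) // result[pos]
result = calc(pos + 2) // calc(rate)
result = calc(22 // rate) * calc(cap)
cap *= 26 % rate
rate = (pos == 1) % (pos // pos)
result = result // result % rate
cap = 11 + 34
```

Transformed code:
pos = (36 + rate) // result[pos]
result = (36 + (pos + 2)) // (36 + rate)
result = (36 + 22 // rate) * (36 + cap)
cap = cap * (26 % rate)
rate = (pos == 1) % (pos // pos)
result = result // result % rate
cap = 11 + 34

2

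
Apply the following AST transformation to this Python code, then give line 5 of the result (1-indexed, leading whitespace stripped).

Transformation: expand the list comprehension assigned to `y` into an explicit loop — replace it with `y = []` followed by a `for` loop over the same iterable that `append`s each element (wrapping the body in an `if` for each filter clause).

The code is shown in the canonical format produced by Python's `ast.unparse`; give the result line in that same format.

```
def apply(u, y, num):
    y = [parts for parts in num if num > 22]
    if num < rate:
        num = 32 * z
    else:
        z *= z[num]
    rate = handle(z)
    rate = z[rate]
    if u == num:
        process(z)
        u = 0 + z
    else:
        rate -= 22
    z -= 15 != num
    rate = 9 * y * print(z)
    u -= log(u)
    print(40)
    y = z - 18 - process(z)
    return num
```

y.append(parts)

Transformed code:
def apply(u, y, num):
    y = []
    for parts in num:
        if num > 22:
            y.append(parts)
    if num < rate:
        num = 32 * z
    else:
        z *= z[num]
    rate = handle(z)
    rate = z[rate]
    if u == num:
        process(z)
        u = 0 + z
    else:
        rate -= 22
    z -= 15 != num
    rate = 9 * y * print(z)
    u -= log(u)
    print(40)
    y = z - 18 - process(z)
    return num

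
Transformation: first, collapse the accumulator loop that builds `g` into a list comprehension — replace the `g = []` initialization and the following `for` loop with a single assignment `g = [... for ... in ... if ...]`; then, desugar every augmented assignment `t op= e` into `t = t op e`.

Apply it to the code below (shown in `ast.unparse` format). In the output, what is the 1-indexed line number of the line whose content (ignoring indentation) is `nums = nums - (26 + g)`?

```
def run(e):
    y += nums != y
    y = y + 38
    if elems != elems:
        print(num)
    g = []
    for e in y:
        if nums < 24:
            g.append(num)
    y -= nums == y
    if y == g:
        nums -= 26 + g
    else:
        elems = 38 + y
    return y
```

Transformed code:
def run(e):
    y = y + (nums != y)
    y = y + 38
    if elems != elems:
        print(num)
    g = [num for e in y if nums < 24]
    y = y - (nums == y)
    if y == g:
        nums = nums - (26 + g)
    else:
        elems = 38 + y
    return y

9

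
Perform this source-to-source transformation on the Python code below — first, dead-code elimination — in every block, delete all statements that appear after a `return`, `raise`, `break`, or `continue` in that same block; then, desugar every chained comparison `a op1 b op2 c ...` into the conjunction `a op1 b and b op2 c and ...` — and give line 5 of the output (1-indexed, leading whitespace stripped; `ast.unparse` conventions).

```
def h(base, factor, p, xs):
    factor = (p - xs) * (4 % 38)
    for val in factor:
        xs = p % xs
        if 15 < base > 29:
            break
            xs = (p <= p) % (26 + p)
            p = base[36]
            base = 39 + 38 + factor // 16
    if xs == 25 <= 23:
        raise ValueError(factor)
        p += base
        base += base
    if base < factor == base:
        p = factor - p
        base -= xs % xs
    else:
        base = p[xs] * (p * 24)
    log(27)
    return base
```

if 15 < base and base > 29:

Transformed code:
def h(base, factor, p, xs):
    factor = (p - xs) * (4 % 38)
    for val in factor:
        xs = p % xs
        if 15 < base and base > 29:
            break
    if xs == 25 and 25 <= 23:
        raise ValueError(factor)
    if base < factor and factor == base:
        p = factor - p
        base -= xs % xs
    else:
        base = p[xs] * (p * 24)
    log(27)
    return base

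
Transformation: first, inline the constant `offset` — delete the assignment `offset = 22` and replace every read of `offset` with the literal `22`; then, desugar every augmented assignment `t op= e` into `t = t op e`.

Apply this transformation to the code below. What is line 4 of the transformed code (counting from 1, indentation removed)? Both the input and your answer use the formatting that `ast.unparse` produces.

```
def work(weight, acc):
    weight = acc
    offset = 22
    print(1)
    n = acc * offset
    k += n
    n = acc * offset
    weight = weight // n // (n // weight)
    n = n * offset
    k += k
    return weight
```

Transformed code:
def work(weight, acc):
    weight = acc
    print(1)
    n = acc * 22
    k = k + n
    n = acc * 22
    weight = weight // n // (n // weight)
    n = n * 22
    k = k + k
    return weight

n = acc * 22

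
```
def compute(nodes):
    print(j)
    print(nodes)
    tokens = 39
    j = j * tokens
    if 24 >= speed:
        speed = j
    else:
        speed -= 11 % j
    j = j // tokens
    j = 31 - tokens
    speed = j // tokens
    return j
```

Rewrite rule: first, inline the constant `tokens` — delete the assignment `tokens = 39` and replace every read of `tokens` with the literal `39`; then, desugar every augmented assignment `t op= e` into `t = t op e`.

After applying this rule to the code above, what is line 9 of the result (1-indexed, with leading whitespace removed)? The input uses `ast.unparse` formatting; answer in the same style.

j = j // 39

Transformed code:
def compute(nodes):
    print(j)
    print(nodes)
    j = j * 39
    if 24 >= speed:
        speed = j
    else:
        speed = speed - 11 % j
    j = j // 39
    j = 31 - 39
    speed = j // 39
    return j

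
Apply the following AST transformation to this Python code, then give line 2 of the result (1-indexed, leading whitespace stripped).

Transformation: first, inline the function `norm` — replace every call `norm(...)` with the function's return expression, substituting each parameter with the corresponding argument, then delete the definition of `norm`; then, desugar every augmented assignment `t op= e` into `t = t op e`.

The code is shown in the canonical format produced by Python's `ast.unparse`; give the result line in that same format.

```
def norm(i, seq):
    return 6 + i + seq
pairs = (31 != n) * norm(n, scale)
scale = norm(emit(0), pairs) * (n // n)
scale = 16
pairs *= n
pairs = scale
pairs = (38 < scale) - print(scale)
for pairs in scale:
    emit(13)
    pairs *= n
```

scale = (6 + emit(0) + pairs) * (n // n)

Transformed code:
pairs = (31 != n) * (6 + n + scale)
scale = (6 + emit(0) + pairs) * (n // n)
scale = 16
pairs = pairs * n
pairs = scale
pairs = (38 < scale) - print(scale)
for pairs in scale:
    emit(13)
    pairs = pairs * n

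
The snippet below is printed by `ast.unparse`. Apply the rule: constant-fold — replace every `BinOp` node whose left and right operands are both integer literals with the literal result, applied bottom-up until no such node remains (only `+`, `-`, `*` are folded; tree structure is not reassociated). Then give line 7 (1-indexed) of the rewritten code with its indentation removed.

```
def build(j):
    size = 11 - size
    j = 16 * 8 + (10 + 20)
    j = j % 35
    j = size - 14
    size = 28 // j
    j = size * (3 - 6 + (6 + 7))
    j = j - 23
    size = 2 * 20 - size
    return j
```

Transformed code:
def build(j):
    size = 11 - size
    j = 158
    j = j % 35
    j = size - 14
    size = 28 // j
    j = size * 10
    j = j - 23
    size = 40 - size
    return j

j = size * 10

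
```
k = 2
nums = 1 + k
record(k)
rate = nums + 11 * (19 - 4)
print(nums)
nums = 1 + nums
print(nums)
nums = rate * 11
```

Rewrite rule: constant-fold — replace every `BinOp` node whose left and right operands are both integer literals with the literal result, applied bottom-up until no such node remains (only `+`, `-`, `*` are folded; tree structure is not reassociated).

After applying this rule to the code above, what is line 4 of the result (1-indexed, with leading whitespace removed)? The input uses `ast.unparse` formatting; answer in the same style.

Transformed code:
k = 2
nums = 1 + k
record(k)
rate = nums + 165
print(nums)
nums = 1 + nums
print(nums)
nums = rate * 11

rate = nums + 165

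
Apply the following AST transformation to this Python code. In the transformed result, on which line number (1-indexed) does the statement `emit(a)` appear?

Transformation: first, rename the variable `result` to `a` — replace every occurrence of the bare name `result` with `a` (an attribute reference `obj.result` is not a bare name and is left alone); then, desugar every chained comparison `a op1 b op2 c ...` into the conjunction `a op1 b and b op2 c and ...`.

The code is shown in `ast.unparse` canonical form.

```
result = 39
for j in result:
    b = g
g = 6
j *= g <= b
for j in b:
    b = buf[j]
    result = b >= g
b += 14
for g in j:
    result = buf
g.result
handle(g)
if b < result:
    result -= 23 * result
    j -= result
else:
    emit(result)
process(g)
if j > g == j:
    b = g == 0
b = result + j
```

18

Transformed code:
a = 39
for j in a:
    b = g
g = 6
j *= g <= b
for j in b:
    b = buf[j]
    a = b >= g
b += 14
for g in j:
    a = buf
g.result
handle(g)
if b < a:
    a -= 23 * a
    j -= a
else:
    emit(a)
process(g)
if j > g and g == j:
    b = g == 0
b = a + j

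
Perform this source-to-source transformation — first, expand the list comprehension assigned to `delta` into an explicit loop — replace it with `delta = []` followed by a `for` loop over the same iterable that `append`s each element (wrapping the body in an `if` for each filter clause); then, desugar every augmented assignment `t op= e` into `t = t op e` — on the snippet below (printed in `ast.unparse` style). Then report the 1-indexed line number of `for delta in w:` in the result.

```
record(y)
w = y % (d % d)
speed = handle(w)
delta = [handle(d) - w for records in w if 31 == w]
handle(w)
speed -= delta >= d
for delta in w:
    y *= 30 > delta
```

Transformed code:
record(y)
w = y % (d % d)
speed = handle(w)
delta = []
for records in w:
    if 31 == w:
        delta.append(handle(d) - w)
handle(w)
speed = speed - (delta >= d)
for delta in w:
    y = y * (30 > delta)

10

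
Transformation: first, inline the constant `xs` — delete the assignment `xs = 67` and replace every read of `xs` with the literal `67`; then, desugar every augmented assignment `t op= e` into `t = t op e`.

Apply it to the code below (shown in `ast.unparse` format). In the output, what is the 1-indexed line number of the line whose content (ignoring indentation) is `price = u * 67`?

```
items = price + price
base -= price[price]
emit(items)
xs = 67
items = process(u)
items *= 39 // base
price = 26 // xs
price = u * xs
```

Transformed code:
items = price + price
base = base - price[price]
emit(items)
items = process(u)
items = items * (39 // base)
price = 26 // 67
price = u * 67

7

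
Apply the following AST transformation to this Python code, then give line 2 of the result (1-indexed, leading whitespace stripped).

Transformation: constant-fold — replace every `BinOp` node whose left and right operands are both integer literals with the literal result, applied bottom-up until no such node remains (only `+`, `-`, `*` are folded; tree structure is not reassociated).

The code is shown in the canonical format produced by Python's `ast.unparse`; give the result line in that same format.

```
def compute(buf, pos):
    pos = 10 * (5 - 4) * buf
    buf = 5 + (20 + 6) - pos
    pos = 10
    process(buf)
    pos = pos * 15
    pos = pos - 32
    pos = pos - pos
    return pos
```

pos = 10 * buf

Transformed code:
def compute(buf, pos):
    pos = 10 * buf
    buf = 31 - pos
    pos = 10
    process(buf)
    pos = pos * 15
    pos = pos - 32
    pos = pos - pos
    return pos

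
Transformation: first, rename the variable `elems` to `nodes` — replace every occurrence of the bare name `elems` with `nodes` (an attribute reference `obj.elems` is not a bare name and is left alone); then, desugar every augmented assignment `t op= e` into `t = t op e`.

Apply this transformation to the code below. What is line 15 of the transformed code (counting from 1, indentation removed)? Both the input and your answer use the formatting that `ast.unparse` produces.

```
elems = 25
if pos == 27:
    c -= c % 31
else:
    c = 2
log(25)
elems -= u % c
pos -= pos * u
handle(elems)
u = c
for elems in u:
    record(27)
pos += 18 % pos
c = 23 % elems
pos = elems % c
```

pos = nodes % c

Transformed code:
nodes = 25
if pos == 27:
    c = c - c % 31
else:
    c = 2
log(25)
nodes = nodes - u % c
pos = pos - pos * u
handle(nodes)
u = c
for nodes in u:
    record(27)
pos = pos + 18 % pos
c = 23 % nodes
pos = nodes % c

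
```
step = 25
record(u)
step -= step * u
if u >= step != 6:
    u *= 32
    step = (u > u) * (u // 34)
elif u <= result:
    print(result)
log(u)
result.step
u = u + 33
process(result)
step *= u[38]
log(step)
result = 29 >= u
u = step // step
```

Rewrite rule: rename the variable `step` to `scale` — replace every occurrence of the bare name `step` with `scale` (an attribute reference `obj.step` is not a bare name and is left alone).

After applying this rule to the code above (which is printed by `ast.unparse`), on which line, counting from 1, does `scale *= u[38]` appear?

Transformed code:
scale = 25
record(u)
scale -= scale * u
if u >= scale != 6:
    u *= 32
    scale = (u > u) * (u // 34)
elif u <= result:
    print(result)
log(u)
result.step
u = u + 33
process(result)
scale *= u[38]
log(scale)
result = 29 >= u
u = scale // scale

13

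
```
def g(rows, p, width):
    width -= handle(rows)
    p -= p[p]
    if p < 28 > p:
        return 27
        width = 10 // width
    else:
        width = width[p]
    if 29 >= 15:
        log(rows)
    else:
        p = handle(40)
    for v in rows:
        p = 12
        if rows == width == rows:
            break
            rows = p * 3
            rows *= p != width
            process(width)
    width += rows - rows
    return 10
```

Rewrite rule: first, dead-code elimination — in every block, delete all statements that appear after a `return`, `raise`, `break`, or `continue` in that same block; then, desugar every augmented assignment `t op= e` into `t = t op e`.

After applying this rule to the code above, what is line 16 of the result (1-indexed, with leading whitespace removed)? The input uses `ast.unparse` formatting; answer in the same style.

Transformed code:
def g(rows, p, width):
    width = width - handle(rows)
    p = p - p[p]
    if p < 28 > p:
        return 27
    else:
        width = width[p]
    if 29 >= 15:
        log(rows)
    else:
        p = handle(40)
    for v in rows:
        p = 12
        if rows == width == rows:
            break
    width = width + (rows - rows)
    return 10

width = width + (rows - rows)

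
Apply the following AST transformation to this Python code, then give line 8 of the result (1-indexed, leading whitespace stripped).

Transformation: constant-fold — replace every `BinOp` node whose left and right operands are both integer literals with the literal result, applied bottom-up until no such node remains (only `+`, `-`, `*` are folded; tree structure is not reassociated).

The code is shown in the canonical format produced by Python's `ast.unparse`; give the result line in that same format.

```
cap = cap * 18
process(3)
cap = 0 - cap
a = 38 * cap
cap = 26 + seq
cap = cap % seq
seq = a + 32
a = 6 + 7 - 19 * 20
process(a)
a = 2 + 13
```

a = -367

Transformed code:
cap = cap * 18
process(3)
cap = 0 - cap
a = 38 * cap
cap = 26 + seq
cap = cap % seq
seq = a + 32
a = -367
process(a)
a = 15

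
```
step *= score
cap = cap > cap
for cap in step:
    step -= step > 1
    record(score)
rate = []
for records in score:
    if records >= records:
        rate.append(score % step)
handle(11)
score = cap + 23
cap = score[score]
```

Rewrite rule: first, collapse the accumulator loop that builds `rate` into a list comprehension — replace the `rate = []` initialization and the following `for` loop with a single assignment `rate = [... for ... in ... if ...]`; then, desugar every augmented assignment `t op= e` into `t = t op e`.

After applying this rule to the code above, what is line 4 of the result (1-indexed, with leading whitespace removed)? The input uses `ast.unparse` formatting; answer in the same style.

step = step - (step > 1)

Transformed code:
step = step * score
cap = cap > cap
for cap in step:
    step = step - (step > 1)
    record(score)
rate = [score % step for records in score if records >= records]
handle(11)
score = cap + 23
cap = score[score]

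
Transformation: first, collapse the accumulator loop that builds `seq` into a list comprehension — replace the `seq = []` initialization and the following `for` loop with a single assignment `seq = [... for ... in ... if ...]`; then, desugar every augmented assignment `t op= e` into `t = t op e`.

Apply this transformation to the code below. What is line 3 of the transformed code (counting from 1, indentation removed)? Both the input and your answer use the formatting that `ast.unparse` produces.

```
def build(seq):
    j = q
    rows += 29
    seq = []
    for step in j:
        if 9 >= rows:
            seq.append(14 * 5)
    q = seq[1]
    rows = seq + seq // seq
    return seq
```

rows = rows + 29

Transformed code:
def build(seq):
    j = q
    rows = rows + 29
    seq = [14 * 5 for step in j if 9 >= rows]
    q = seq[1]
    rows = seq + seq // seq
    return seq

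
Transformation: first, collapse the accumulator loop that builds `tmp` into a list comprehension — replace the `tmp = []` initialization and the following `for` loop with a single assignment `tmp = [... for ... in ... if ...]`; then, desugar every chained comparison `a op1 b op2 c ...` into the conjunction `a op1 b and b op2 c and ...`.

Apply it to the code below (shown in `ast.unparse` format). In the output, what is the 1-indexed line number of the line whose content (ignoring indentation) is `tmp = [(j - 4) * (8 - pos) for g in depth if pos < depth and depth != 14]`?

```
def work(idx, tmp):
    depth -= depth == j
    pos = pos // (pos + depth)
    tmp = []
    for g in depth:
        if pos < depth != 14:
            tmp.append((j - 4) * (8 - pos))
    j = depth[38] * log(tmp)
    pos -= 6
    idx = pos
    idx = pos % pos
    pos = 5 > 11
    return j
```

4

Transformed code:
def work(idx, tmp):
    depth -= depth == j
    pos = pos // (pos + depth)
    tmp = [(j - 4) * (8 - pos) for g in depth if pos < depth and depth != 14]
    j = depth[38] * log(tmp)
    pos -= 6
    idx = pos
    idx = pos % pos
    pos = 5 > 11
    return j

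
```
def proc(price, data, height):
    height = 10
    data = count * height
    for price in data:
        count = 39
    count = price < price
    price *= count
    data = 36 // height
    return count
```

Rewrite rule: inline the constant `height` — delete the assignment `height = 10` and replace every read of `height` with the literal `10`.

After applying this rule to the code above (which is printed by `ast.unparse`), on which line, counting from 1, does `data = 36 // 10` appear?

7

Transformed code:
def proc(price, data, height):
    data = count * 10
    for price in data:
        count = 39
    count = price < price
    price *= count
    data = 36 // 10
    return count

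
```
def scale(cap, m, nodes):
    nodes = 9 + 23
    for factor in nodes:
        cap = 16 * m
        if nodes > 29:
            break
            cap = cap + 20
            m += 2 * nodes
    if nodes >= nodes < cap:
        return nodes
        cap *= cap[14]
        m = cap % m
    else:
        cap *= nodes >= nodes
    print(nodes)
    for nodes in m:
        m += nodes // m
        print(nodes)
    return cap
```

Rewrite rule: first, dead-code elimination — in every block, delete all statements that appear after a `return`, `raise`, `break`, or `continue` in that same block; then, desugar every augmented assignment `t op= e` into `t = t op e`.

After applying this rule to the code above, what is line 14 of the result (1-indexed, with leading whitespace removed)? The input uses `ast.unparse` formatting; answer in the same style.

Transformed code:
def scale(cap, m, nodes):
    nodes = 9 + 23
    for factor in nodes:
        cap = 16 * m
        if nodes > 29:
            break
    if nodes >= nodes < cap:
        return nodes
    else:
        cap = cap * (nodes >= nodes)
    print(nodes)
    for nodes in m:
        m = m + nodes // m
        print(nodes)
    return cap

print(nodes)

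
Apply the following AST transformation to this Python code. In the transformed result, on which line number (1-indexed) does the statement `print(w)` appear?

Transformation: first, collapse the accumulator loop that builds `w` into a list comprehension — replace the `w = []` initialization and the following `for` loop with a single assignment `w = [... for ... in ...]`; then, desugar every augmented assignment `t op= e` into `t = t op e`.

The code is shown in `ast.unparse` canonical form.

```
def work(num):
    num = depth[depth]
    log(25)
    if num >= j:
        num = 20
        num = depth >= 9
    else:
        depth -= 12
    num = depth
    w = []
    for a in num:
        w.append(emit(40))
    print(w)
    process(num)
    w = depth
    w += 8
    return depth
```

Transformed code:
def work(num):
    num = depth[depth]
    log(25)
    if num >= j:
        num = 20
        num = depth >= 9
    else:
        depth = depth - 12
    num = depth
    w = [emit(40) for a in num]
    print(w)
    process(num)
    w = depth
    w = w + 8
    return depth

11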